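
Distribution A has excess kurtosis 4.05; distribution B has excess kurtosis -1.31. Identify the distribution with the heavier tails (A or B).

Higher excess kurtosis ⇒ heavier tails relative to the normal distribution.
4.05 vs -1.31: the larger is 4.05, so A has heavier tails. (A is leptokurtic — heavier-than-normal tails; the other is platykurtic.)

A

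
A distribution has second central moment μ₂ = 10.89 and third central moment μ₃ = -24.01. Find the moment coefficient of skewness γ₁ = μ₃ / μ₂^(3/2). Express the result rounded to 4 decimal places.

-0.6681

σ = √μ₂ = √10.89 = 3.30000
σ³ = μ₂^(3/2) = 35.93700
γ₁ = μ₃/σ³ = -24.01 / 35.93700 ≈ -0.6681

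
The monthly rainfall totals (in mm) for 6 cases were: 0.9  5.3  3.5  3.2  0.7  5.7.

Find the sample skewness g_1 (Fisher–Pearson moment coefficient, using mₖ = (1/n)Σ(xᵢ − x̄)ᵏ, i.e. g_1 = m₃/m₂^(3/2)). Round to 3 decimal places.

x̄ = (0.9 + 5.3 + 3.5 + 3.2 + 0.7 + 5.7) / 6 = 3.2167
deviations (xᵢ − x̄): -2.3167, 2.0833, 0.2833, -0.0167, -2.5167, 2.4833
Σ(xᵢ − x̄)² = 22.2883 ⇒ m₂ = 22.2883/6 = 3.71472
Σ(xᵢ − x̄)³ = -3.9934 ⇒ m₃ = -3.9934/6 = -0.66557
m₂^(3/2) = 3.71472^(1.5) = 7.15961
g_1 = m₃ / m₂^(3/2) = -0.66557 / 7.15961 ≈ -0.093

-0.093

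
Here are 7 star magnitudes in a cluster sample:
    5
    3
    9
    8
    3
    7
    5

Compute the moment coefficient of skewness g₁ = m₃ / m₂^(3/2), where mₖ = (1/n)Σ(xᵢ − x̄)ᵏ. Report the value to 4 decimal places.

x̄ = (5 + 3 + 9 + 8 + 3 + 7 + 5) / 7 = 5.7143
deviations (xᵢ − x̄): -0.7143, -2.7143, 3.2857, 2.2857, -2.7143, 1.2857, -0.7143
Σ(xᵢ − x̄)² = 33.4286 ⇒ m₂ = 33.4286/7 = 4.77551
Σ(xᵢ − x̄)³ = 8.8163 ⇒ m₃ = 8.8163/7 = 1.25948
m₂^(3/2) = 4.77551^(1.5) = 10.43589
g₁ = m₃ / m₂^(3/2) = 1.25948 / 10.43589 ≈ 0.1207

0.1207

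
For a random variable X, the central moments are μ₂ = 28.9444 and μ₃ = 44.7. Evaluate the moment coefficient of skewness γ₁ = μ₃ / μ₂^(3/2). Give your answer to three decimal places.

0.287

σ = √μ₂ = √28.9444 = 5.38000
σ³ = μ₂^(3/2) = 155.72087
γ₁ = μ₃/σ³ = 44.7 / 155.72087 ≈ 0.287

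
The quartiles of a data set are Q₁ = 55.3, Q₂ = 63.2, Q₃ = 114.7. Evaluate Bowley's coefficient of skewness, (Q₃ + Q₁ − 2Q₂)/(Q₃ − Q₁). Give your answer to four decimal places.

0.7340

numerator: Q₃ + Q₁ − 2Q₂ = 114.7 + 55.3 − 2×63.2 = 43.6000
denominator: Q₃ − Q₁ = 114.7 − 55.3 = 59.4000
Bowley skewness = 43.6000 / 59.4000 ≈ 0.7340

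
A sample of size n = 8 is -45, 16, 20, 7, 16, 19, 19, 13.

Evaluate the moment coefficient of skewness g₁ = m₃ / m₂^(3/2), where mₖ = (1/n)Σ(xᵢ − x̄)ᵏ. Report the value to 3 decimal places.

-2.110

x̄ = (-45 + 16 + 20 + 7 + 16 + 19 + 19 + 13) / 8 = 8.1250
deviations (xᵢ − x̄): -53.1250, 7.8750, 11.8750, -1.1250, 7.8750, 10.8750, 10.8750, 4.8750
Σ(xᵢ − x̄)² = 3348.8750 ⇒ m₂ = 3348.8750/8 = 418.60938
Σ(xᵢ − x̄)³ = -144594.8438 ⇒ m₃ = -144594.8438/8 = -18074.35547
m₂^(3/2) = 418.60938^(1.5) = 8564.72505
g₁ = m₃ / m₂^(3/2) = -18074.35547 / 8564.72505 ≈ -2.110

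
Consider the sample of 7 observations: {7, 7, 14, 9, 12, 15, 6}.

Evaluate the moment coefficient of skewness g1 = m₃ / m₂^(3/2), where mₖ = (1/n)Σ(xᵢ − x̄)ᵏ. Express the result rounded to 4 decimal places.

x̄ = (7 + 7 + 14 + 9 + 12 + 15 + 6) / 7 = 10.0000
deviations (xᵢ − x̄): -3.0000, -3.0000, 4.0000, -1.0000, 2.0000, 5.0000, -4.0000
Σ(xᵢ − x̄)² = 80.0000 ⇒ m₂ = 80.0000/7 = 11.42857
Σ(xᵢ − x̄)³ = 78.0000 ⇒ m₃ = 78.0000/7 = 11.14286
m₂^(3/2) = 11.42857^(1.5) = 38.63562
g1 = m₃ / m₂^(3/2) = 11.14286 / 38.63562 ≈ 0.2884

0.2884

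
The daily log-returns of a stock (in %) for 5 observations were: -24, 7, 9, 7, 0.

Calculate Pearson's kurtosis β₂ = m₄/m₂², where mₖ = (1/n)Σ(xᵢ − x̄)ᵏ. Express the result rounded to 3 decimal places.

2.926

x̄ = -0.2000
Σ(xᵢ − x̄)² = 754.8000 ⇒ m₂ = 150.96000
Σ(xᵢ − x̄)⁴ = 333392.9760 ⇒ m₄ = 66678.59520
m₂² = 22788.92160
β₂ = m₄/m₂² = 66678.59520 / 22788.92160 ≈ 2.926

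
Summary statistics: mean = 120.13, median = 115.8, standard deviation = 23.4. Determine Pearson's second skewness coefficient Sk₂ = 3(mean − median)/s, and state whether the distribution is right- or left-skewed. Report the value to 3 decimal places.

0.555, right-skewed

Sk₂ = 3(120.13 − 115.8) / 23.4 = 3 × 4.3300 / 23.4
    = 12.9900 / 23.4 ≈ 0.555
Sk₂ > 0 ⇒ mean > median ⇒ right-skewed (positive skew).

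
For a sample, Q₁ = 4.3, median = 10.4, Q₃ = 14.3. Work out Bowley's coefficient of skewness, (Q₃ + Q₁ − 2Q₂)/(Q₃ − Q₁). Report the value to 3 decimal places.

-0.220

numerator: Q₃ + Q₁ − 2Q₂ = 14.3 + 4.3 − 2×10.4 = -2.2000
denominator: Q₃ − Q₁ = 14.3 − 4.3 = 10.0000
Bowley skewness = -2.2000 / 10.0000 ≈ -0.220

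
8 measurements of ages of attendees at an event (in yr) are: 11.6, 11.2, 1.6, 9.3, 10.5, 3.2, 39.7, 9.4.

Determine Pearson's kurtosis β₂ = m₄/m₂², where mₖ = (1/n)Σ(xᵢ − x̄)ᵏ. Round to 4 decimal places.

5.1164

x̄ = 12.0625
Σ(xᵢ − x̄)² = 969.9588 ⇒ m₂ = 121.24484
Σ(xᵢ − x̄)⁴ = 601704.9597 ⇒ m₄ = 75213.11997
m₂² = 14700.31214
β₂ = m₄/m₂² = 75213.11997 / 14700.31214 ≈ 5.1164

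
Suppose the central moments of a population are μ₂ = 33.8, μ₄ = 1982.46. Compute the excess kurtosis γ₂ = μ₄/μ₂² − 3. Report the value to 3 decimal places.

-1.265

μ₂² = 33.8² = 1142.44000
μ₄/μ₂² = 1982.46 / 1142.44000 = 1.73529
γ₂ = 1.73529 − 3 ≈ -1.265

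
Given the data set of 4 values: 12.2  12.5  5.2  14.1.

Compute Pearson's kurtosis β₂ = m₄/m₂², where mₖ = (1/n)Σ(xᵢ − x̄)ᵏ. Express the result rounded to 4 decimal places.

x̄ = 11.0000
Σ(xᵢ − x̄)² = 46.9400 ⇒ m₂ = 11.73500
Σ(xᵢ − x̄)⁴ = 1231.1378 ⇒ m₄ = 307.78445
m₂² = 137.71022
β₂ = m₄/m₂² = 307.78445 / 137.71022 ≈ 2.2350

2.2350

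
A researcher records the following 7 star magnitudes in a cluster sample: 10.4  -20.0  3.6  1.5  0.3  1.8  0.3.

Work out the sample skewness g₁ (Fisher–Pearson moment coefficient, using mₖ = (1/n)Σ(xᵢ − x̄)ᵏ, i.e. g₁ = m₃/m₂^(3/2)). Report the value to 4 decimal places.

-1.3910

x̄ = (10.4 - 20.0 + 3.6 + 1.5 + 0.3 + 1.8 + 0.3) / 7 = -0.3000
deviations (xᵢ − x̄): 10.7000, -19.7000, 3.9000, 1.8000, 0.6000, 2.1000, 0.6000
Σ(xᵢ − x̄)² = 526.1600 ⇒ m₂ = 526.1600/7 = 75.16571
Σ(xᵢ − x̄)³ = -6345.4860 ⇒ m₃ = -6345.4860/7 = -906.49800
m₂^(3/2) = 75.16571^(1.5) = 651.67293
g₁ = m₃ / m₂^(3/2) = -906.49800 / 651.67293 ≈ -1.3910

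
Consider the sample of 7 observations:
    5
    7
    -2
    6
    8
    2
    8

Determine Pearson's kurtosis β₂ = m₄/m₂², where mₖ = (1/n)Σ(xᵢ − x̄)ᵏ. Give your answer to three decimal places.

x̄ = 4.8571
Σ(xᵢ − x̄)² = 80.8571 ⇒ m₂ = 11.55102
Σ(xᵢ − x̄)⁴ = 2495.4810 ⇒ m₄ = 356.49729
m₂² = 133.42607
β₂ = m₄/m₂² = 356.49729 / 133.42607 ≈ 2.672

2.672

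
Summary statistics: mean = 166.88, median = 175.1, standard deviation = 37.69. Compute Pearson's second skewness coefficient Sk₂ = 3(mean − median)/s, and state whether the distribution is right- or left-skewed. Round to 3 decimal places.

-0.654, left-skewed

Sk₂ = 3(166.88 − 175.1) / 37.69 = 3 × -8.2200 / 37.69
    = -24.6600 / 37.69 ≈ -0.654
Sk₂ < 0 ⇒ mean < median ⇒ left-skewed (negative skew).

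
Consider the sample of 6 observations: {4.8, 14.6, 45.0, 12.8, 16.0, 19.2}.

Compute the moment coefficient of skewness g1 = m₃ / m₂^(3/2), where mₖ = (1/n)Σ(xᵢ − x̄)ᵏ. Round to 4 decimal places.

1.2766

x̄ = (4.8 + 14.6 + 45.0 + 12.8 + 16.0 + 19.2) / 6 = 18.7333
deviations (xᵢ − x̄): -13.9333, -4.1333, 26.2667, -5.9333, -2.7333, 0.4667
Σ(xᵢ − x̄)² = 944.0533 ⇒ m₂ = 944.0533/6 = 157.34222
Σ(xᵢ − x̄)³ = 15117.5644 ⇒ m₃ = 15117.5644/6 = 2519.59407
m₂^(3/2) = 157.34222^(1.5) = 1973.63991
g1 = m₃ / m₂^(3/2) = 2519.59407 / 1973.63991 ≈ 1.2766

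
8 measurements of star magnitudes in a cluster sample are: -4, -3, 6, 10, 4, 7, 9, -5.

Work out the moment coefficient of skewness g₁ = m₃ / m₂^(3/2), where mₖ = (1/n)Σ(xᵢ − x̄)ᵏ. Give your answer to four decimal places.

-0.2834

x̄ = (-4 - 3 + 6 + 10 + 4 + 7 + 9 - 5) / 8 = 3.0000
deviations (xᵢ − x̄): -7.0000, -6.0000, 3.0000, 7.0000, 1.0000, 4.0000, 6.0000, -8.0000
Σ(xᵢ − x̄)² = 260.0000 ⇒ m₂ = 260.0000/8 = 32.50000
Σ(xᵢ − x̄)³ = -420.0000 ⇒ m₃ = -420.0000/8 = -52.50000
m₂^(3/2) = 32.50000^(1.5) = 185.27851
g₁ = m₃ / m₂^(3/2) = -52.50000 / 185.27851 ≈ -0.2834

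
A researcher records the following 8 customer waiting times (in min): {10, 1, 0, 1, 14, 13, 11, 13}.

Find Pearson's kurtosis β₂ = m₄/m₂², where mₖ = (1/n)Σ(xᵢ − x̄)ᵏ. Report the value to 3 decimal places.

x̄ = 7.8750
Σ(xᵢ − x̄)² = 260.8750 ⇒ m₂ = 32.60938
Σ(xᵢ − x̄)⁴ = 11216.9629 ⇒ m₄ = 1402.12036
m₂² = 1063.37134
β₂ = m₄/m₂² = 1402.12036 / 1063.37134 ≈ 1.319

1.319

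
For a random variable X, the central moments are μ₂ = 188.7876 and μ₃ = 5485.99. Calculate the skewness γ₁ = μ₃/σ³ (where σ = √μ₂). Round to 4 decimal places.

2.1149

σ = √μ₂ = √188.7876 = 13.74000
σ³ = μ₂^(3/2) = 2593.94162
γ₁ = μ₃/σ³ = 5485.99 / 2593.94162 ≈ 2.1149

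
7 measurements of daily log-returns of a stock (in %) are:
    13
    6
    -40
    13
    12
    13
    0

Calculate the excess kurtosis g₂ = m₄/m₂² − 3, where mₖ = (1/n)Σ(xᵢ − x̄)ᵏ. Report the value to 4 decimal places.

x̄ = 2.4286
Σ(xᵢ − x̄)² = 2245.7143 ⇒ m₂ = 320.81633
Σ(xᵢ − x̄)⁴ = 3286719.1487 ⇒ m₄ = 469531.30696
m₂² = 102923.11537
g₂ = m₄/m₂² − 3 = 4.56196 − 3 ≈ 1.5620

1.5620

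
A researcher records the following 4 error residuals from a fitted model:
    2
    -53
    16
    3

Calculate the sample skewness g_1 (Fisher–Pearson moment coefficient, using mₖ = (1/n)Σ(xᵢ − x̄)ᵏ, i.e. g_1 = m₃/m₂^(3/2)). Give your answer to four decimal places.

x̄ = (2 - 53 + 16 + 3) / 4 = -8.0000
deviations (xᵢ − x̄): 10.0000, -45.0000, 24.0000, 11.0000
Σ(xᵢ − x̄)² = 2822.0000 ⇒ m₂ = 2822.0000/4 = 705.50000
Σ(xᵢ − x̄)³ = -74970.0000 ⇒ m₃ = -74970.0000/4 = -18742.50000
m₂^(3/2) = 705.50000^(1.5) = 18738.96185
g_1 = m₃ / m₂^(3/2) = -18742.50000 / 18738.96185 ≈ -1.0002

-1.0002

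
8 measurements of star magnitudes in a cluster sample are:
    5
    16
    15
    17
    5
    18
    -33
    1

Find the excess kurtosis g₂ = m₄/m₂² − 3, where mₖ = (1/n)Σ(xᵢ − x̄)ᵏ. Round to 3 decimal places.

1.556

x̄ = 5.5000
Σ(xᵢ − x̄)² = 1992.0000 ⇒ m₂ = 249.00000
Σ(xᵢ − x̄)⁴ = 2259679.5000 ⇒ m₄ = 282459.93750
m₂² = 62001.00000
g₂ = m₄/m₂² − 3 = 4.55573 − 3 ≈ 1.556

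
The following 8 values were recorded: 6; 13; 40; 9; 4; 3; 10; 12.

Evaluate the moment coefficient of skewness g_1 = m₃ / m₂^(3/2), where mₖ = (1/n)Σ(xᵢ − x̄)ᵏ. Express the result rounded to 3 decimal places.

x̄ = (6 + 13 + 40 + 9 + 4 + 3 + 10 + 12) / 8 = 12.1250
deviations (xᵢ − x̄): -6.1250, 0.8750, 27.8750, -3.1250, -8.1250, -9.1250, -2.1250, -0.1250
Σ(xᵢ − x̄)² = 978.8750 ⇒ m₂ = 978.8750/8 = 122.35938
Σ(xᵢ − x̄)³ = 20093.9063 ⇒ m₃ = 20093.9063/8 = 2511.73828
m₂^(3/2) = 122.35938^(1.5) = 1353.49257
g_1 = m₃ / m₂^(3/2) = 2511.73828 / 1353.49257 ≈ 1.856

1.856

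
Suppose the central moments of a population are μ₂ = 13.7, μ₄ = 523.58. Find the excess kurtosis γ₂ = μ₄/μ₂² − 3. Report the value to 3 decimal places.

-0.210

μ₂² = 13.7² = 187.69000
μ₄/μ₂² = 523.58 / 187.69000 = 2.78960
γ₂ = 2.78960 − 3 ≈ -0.210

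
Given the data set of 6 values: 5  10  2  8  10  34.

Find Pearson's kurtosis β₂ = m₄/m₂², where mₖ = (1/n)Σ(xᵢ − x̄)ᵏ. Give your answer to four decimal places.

3.7197

x̄ = 11.5000
Σ(xᵢ − x̄)² = 655.5000 ⇒ m₂ = 109.25000
Σ(xᵢ − x̄)⁴ = 266379.3750 ⇒ m₄ = 44396.56250
m₂² = 11935.56250
β₂ = m₄/m₂² = 44396.56250 / 11935.56250 ≈ 3.7197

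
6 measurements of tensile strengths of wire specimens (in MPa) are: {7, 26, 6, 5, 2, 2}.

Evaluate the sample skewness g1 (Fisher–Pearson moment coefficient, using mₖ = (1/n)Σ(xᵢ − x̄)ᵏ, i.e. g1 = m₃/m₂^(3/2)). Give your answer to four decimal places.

x̄ = (7 + 26 + 6 + 5 + 2 + 2) / 6 = 8.0000
deviations (xᵢ − x̄): -1.0000, 18.0000, -2.0000, -3.0000, -6.0000, -6.0000
Σ(xᵢ − x̄)² = 410.0000 ⇒ m₂ = 410.0000/6 = 68.33333
Σ(xᵢ − x̄)³ = 5364.0000 ⇒ m₃ = 5364.0000/6 = 894.00000
m₂^(3/2) = 68.33333^(1.5) = 564.87052
g1 = m₃ / m₂^(3/2) = 894.00000 / 564.87052 ≈ 1.5827

1.5827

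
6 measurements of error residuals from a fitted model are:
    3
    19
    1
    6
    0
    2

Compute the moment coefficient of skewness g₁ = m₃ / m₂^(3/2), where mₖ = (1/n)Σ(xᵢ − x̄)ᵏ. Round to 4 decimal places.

1.4771

x̄ = (3 + 19 + 1 + 6 + 0 + 2) / 6 = 5.1667
deviations (xᵢ − x̄): -2.1667, 13.8333, -4.1667, 0.8333, -5.1667, -3.1667
Σ(xᵢ − x̄)² = 250.8333 ⇒ m₂ = 250.8333/6 = 41.80556
Σ(xᵢ − x̄)³ = 2395.5556 ⇒ m₃ = 2395.5556/6 = 399.25926
m₂^(3/2) = 41.80556^(1.5) = 270.30308
g₁ = m₃ / m₂^(3/2) = 399.25926 / 270.30308 ≈ 1.4771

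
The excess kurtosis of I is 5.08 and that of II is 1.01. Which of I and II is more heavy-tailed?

I

Higher excess kurtosis ⇒ heavier tails relative to the normal distribution.
5.08 vs 1.01: the larger is 5.08, so I has heavier tails.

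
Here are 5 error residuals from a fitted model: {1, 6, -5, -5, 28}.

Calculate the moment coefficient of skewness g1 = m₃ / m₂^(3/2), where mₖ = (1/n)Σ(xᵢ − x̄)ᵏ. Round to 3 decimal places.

x̄ = (1 + 6 - 5 - 5 + 28) / 5 = 5.0000
deviations (xᵢ − x̄): -4.0000, 1.0000, -10.0000, -10.0000, 23.0000
Σ(xᵢ − x̄)² = 746.0000 ⇒ m₂ = 746.0000/5 = 149.20000
Σ(xᵢ − x̄)³ = 10104.0000 ⇒ m₃ = 10104.0000/5 = 2020.80000
m₂^(3/2) = 149.20000^(1.5) = 1822.43998
g1 = m₃ / m₂^(3/2) = 2020.80000 / 1822.43998 ≈ 1.109

1.109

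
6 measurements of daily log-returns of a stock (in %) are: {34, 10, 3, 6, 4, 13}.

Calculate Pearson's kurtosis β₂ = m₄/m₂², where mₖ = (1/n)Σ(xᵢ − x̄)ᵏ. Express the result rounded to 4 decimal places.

3.4676

x̄ = 11.6667
Σ(xᵢ − x̄)² = 669.3333 ⇒ m₂ = 111.55556
Σ(xᵢ − x̄)⁴ = 258917.7778 ⇒ m₄ = 43152.96296
m₂² = 12444.64198
β₂ = m₄/m₂² = 43152.96296 / 12444.64198 ≈ 3.4676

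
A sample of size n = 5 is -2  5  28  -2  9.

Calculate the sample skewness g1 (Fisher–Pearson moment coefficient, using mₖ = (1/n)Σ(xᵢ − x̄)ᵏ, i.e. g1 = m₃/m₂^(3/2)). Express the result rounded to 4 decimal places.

x̄ = (-2 + 5 + 28 - 2 + 9) / 5 = 7.6000
deviations (xᵢ − x̄): -9.6000, -2.6000, 20.4000, -9.6000, 1.4000
Σ(xᵢ − x̄)² = 609.2000 ⇒ m₂ = 609.2000/5 = 121.84000
Σ(xᵢ − x̄)³ = 6705.3600 ⇒ m₃ = 6705.3600/5 = 1341.07200
m₂^(3/2) = 121.84000^(1.5) = 1344.88403
g1 = m₃ / m₂^(3/2) = 1341.07200 / 1344.88403 ≈ 0.9972

0.9972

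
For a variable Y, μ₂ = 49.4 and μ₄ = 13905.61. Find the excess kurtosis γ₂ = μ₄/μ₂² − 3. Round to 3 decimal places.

μ₂² = 49.4² = 2440.36000
μ₄/μ₂² = 13905.61 / 2440.36000 = 5.69818
γ₂ = 5.69818 − 3 ≈ 2.698

2.698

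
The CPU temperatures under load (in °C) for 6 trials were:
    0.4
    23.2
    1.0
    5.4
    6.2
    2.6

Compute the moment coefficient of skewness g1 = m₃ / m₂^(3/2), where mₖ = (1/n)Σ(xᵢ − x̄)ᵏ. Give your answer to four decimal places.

x̄ = (0.4 + 23.2 + 1.0 + 5.4 + 6.2 + 2.6) / 6 = 6.4667
deviations (xᵢ − x̄): -6.0667, 16.7333, -5.4667, -1.0667, -0.2667, -3.8667
Σ(xᵢ − x̄)² = 362.8533 ⇒ m₂ = 362.8533/6 = 60.47556
Σ(xᵢ − x̄)³ = 4239.7156 ⇒ m₃ = 4239.7156/6 = 706.61926
m₂^(3/2) = 60.47556^(1.5) = 470.29439
g1 = m₃ / m₂^(3/2) = 706.61926 / 470.29439 ≈ 1.5025

1.5025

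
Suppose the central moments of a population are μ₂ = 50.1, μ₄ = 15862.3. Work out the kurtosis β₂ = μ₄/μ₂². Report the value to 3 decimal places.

6.320

μ₂² = 50.1² = 2510.01000
μ₄/μ₂² = 15862.3 / 2510.01000 = 6.31962
β₂ ≈ 6.320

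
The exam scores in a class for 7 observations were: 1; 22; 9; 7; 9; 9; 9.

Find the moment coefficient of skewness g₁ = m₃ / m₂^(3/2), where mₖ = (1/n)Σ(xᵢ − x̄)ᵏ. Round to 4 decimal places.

1.0041

x̄ = (1 + 22 + 9 + 7 + 9 + 9 + 9) / 7 = 9.4286
deviations (xᵢ − x̄): -8.4286, 12.5714, -0.4286, -2.4286, -0.4286, -0.4286, -0.4286
Σ(xᵢ − x̄)² = 235.7143 ⇒ m₂ = 235.7143/7 = 33.67347
Σ(xᵢ − x̄)³ = 1373.3878 ⇒ m₃ = 1373.3878/7 = 196.19825
m₂^(3/2) = 33.67347^(1.5) = 195.40326
g₁ = m₃ / m₂^(3/2) = 196.19825 / 195.40326 ≈ 1.0041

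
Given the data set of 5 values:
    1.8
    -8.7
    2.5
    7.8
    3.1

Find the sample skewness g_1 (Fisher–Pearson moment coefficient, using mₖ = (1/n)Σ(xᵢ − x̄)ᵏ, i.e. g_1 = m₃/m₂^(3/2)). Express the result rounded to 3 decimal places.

-0.899

x̄ = (1.8 - 8.7 + 2.5 + 7.8 + 3.1) / 5 = 1.3000
deviations (xᵢ − x̄): 0.5000, -10.0000, 1.2000, 6.5000, 1.8000
Σ(xᵢ − x̄)² = 147.1800 ⇒ m₂ = 147.1800/5 = 29.43600
Σ(xᵢ − x̄)³ = -717.6900 ⇒ m₃ = -717.6900/5 = -143.53800
m₂^(3/2) = 29.43600^(1.5) = 159.70488
g_1 = m₃ / m₂^(3/2) = -143.53800 / 159.70488 ≈ -0.899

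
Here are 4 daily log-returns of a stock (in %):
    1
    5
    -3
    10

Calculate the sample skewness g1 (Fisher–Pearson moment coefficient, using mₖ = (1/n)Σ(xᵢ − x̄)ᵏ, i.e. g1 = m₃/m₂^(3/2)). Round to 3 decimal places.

0.128

x̄ = (1 + 5 - 3 + 10) / 4 = 3.2500
deviations (xᵢ − x̄): -2.2500, 1.7500, -6.2500, 6.7500
Σ(xᵢ − x̄)² = 92.7500 ⇒ m₂ = 92.7500/4 = 23.18750
Σ(xᵢ − x̄)³ = 57.3750 ⇒ m₃ = 57.3750/4 = 14.34375
m₂^(3/2) = 23.18750^(1.5) = 111.65570
g1 = m₃ / m₂^(3/2) = 14.34375 / 111.65570 ≈ 0.128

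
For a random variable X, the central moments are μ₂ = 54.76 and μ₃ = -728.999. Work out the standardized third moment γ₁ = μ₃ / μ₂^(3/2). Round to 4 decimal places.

σ = √μ₂ = √54.76 = 7.40000
σ³ = μ₂^(3/2) = 405.22400
γ₁ = μ₃/σ³ = -728.999 / 405.22400 ≈ -1.7990

-1.7990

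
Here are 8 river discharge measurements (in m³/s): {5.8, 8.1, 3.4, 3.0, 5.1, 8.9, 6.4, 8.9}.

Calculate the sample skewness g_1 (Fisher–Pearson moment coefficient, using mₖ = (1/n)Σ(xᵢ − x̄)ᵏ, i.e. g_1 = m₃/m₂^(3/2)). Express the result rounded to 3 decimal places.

-0.121

x̄ = (5.8 + 8.1 + 3.4 + 3.0 + 5.1 + 8.9 + 6.4 + 8.9) / 8 = 6.2000
deviations (xᵢ − x̄): -0.4000, 1.9000, -2.8000, -3.2000, -1.1000, 2.7000, 0.2000, 2.7000
Σ(xᵢ − x̄)² = 37.6800 ⇒ m₂ = 37.6800/8 = 4.71000
Σ(xᵢ − x̄)³ = -9.8820 ⇒ m₃ = -9.8820/8 = -1.23525
m₂^(3/2) = 4.71000^(1.5) = 10.22189
g_1 = m₃ / m₂^(3/2) = -1.23525 / 10.22189 ≈ -0.121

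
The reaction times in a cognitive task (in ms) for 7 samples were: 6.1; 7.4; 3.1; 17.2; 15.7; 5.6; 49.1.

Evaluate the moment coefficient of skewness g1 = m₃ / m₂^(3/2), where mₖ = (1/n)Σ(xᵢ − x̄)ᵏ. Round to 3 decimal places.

x̄ = (6.1 + 7.4 + 3.1 + 17.2 + 15.7 + 5.6 + 49.1) / 7 = 14.8857
deviations (xᵢ − x̄): -8.7857, -7.4857, -11.7857, 2.3143, 0.8143, -9.2857, 34.2143
Σ(xᵢ − x̄)² = 1534.9886 ⇒ m₂ = 1534.9886/7 = 219.28408
Σ(xᵢ − x̄)³ = 36529.4162 ⇒ m₃ = 36529.4162/7 = 5218.48803
m₂^(3/2) = 219.28408^(1.5) = 3247.21212
g1 = m₃ / m₂^(3/2) = 5218.48803 / 3247.21212 ≈ 1.607

1.607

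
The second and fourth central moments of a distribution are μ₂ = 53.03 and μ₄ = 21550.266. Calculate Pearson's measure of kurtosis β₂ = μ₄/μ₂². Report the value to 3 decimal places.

7.663

μ₂² = 53.03² = 2812.18090
μ₄/μ₂² = 21550.266 / 2812.18090 = 7.66319
β₂ ≈ 7.663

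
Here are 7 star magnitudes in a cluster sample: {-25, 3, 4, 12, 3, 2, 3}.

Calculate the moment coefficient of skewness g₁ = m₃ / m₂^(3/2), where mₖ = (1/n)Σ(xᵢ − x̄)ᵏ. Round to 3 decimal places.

x̄ = (-25 + 3 + 4 + 12 + 3 + 2 + 3) / 7 = 0.2857
deviations (xᵢ − x̄): -25.2857, 2.7143, 3.7143, 11.7143, 2.7143, 1.7143, 2.7143
Σ(xᵢ − x̄)² = 815.4286 ⇒ m₂ = 815.4286/7 = 116.48980
Σ(xᵢ − x̄)³ = -14443.1020 ⇒ m₃ = -14443.1020/7 = -2063.30029
m₂^(3/2) = 116.48980^(1.5) = 1257.27948
g₁ = m₃ / m₂^(3/2) = -2063.30029 / 1257.27948 ≈ -1.641

-1.641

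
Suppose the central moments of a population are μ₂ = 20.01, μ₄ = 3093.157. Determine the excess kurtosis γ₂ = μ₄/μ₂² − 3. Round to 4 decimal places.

4.7252

μ₂² = 20.01² = 400.40010
μ₄/μ₂² = 3093.157 / 400.40010 = 7.72517
γ₂ = 7.72517 − 3 ≈ 4.7252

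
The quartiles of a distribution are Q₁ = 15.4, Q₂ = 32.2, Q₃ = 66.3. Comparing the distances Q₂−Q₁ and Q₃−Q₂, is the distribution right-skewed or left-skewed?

Q₂ − Q₁ = 16.8;  Q₃ − Q₂ = 34.1
Q₃ − Q₂ > Q₂ − Q₁ ⇒ the upper half is more spread out ⇒ right-skewed.

right-skewed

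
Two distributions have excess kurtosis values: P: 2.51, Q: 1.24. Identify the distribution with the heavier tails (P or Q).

Higher excess kurtosis ⇒ heavier tails relative to the normal distribution.
2.51 vs 1.24: the larger is 2.51, so P has heavier tails.

P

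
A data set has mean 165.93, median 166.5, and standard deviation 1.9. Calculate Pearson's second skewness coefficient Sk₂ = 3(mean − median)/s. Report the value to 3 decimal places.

Sk₂ = 3(165.93 − 166.5) / 1.9 = 3 × -0.5700 / 1.9
    = -1.7100 / 1.9 ≈ -0.900

-0.900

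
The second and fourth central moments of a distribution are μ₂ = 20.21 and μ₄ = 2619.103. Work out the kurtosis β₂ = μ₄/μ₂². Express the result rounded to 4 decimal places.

6.4124

μ₂² = 20.21² = 408.44410
μ₄/μ₂² = 2619.103 / 408.44410 = 6.41239
β₂ ≈ 6.4124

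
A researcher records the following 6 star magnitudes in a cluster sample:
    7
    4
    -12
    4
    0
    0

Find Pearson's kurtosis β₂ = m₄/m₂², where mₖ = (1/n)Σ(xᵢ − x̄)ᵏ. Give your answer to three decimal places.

3.183

x̄ = 0.5000
Σ(xᵢ − x̄)² = 223.5000 ⇒ m₂ = 37.25000
Σ(xᵢ − x̄)⁴ = 26499.3750 ⇒ m₄ = 4416.56250
m₂² = 1387.56250
β₂ = m₄/m₂² = 4416.56250 / 1387.56250 ≈ 3.183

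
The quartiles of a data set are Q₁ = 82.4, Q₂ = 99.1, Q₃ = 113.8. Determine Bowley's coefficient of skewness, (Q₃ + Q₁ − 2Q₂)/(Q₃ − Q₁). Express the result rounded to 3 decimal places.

numerator: Q₃ + Q₁ − 2Q₂ = 113.8 + 82.4 − 2×99.1 = -2.0000
denominator: Q₃ − Q₁ = 113.8 − 82.4 = 31.4000
Bowley skewness = -2.0000 / 31.4000 ≈ -0.064

-0.064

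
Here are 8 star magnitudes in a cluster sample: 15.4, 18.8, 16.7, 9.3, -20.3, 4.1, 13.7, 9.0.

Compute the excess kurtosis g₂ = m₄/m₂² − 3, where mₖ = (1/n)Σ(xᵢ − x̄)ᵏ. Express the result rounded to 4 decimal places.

1.6036

x̄ = 8.3375
Σ(xᵢ − x̄)² = 1097.4588 ⇒ m₂ = 137.18234
Σ(xᵢ − x̄)⁴ = 693085.5855 ⇒ m₄ = 86635.69819
m₂² = 18818.99544
g₂ = m₄/m₂² − 3 = 4.60363 − 3 ≈ 1.6036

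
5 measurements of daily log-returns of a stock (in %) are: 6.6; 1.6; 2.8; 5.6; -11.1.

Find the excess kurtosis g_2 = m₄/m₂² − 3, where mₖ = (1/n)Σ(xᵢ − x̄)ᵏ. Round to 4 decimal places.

x̄ = 1.1000
Σ(xᵢ − x̄)² = 202.4800 ⇒ m₂ = 40.49600
Σ(xᵢ − x̄)⁴ = 23486.8852 ⇒ m₄ = 4697.37704
m₂² = 1639.92602
g_2 = m₄/m₂² − 3 = 2.86438 − 3 ≈ -0.1356

-0.1356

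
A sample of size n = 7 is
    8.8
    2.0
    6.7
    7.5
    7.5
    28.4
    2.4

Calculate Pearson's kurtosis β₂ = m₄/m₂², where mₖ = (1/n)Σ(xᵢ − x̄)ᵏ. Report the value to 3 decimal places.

x̄ = 9.0429
Σ(xᵢ − x̄)² = 478.7371 ⇒ m₂ = 68.39102
Σ(xᵢ − x̄)⁴ = 144848.3733 ⇒ m₄ = 20692.62476
m₂² = 4677.33167
β₂ = m₄/m₂² = 20692.62476 / 4677.33167 ≈ 4.424

4.424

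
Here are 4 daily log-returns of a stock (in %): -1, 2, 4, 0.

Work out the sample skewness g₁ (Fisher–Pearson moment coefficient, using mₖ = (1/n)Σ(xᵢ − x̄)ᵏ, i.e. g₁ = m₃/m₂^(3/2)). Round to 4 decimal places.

x̄ = (-1 + 2 + 4 + 0) / 4 = 1.2500
deviations (xᵢ − x̄): -2.2500, 0.7500, 2.7500, -1.2500
Σ(xᵢ − x̄)² = 14.7500 ⇒ m₂ = 14.7500/4 = 3.68750
Σ(xᵢ − x̄)³ = 7.8750 ⇒ m₃ = 7.8750/4 = 1.96875
m₂^(3/2) = 3.68750^(1.5) = 7.08106
g₁ = m₃ / m₂^(3/2) = 1.96875 / 7.08106 ≈ 0.2780

0.2780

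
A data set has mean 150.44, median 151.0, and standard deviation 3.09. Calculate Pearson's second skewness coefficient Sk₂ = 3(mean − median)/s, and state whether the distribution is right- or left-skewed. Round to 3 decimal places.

-0.544, left-skewed

Sk₂ = 3(150.44 − 151.0) / 3.09 = 3 × -0.5600 / 3.09
    = -1.6800 / 3.09 ≈ -0.544
Sk₂ < 0 ⇒ mean < median ⇒ left-skewed (negative skew).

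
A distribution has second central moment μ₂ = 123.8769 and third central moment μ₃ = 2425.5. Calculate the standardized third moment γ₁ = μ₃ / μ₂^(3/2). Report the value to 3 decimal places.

σ = √μ₂ = √123.8769 = 11.13000
σ³ = μ₂^(3/2) = 1378.74990
γ₁ = μ₃/σ³ = 2425.5 / 1378.74990 ≈ 1.759

1.759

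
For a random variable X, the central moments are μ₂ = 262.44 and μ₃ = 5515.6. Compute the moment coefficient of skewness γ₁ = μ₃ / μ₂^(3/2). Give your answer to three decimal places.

1.297

σ = √μ₂ = √262.44 = 16.20000
σ³ = μ₂^(3/2) = 4251.52800
γ₁ = μ₃/σ³ = 5515.6 / 4251.52800 ≈ 1.297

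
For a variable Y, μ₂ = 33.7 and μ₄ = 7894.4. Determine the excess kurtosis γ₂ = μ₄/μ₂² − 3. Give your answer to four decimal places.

μ₂² = 33.7² = 1135.69000
μ₄/μ₂² = 7894.4 / 1135.69000 = 6.95119
γ₂ = 6.95119 − 3 ≈ 3.9512

3.9512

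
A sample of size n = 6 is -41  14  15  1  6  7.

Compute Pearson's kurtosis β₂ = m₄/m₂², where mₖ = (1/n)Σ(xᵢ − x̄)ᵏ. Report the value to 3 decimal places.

3.766

x̄ = 0.3333
Σ(xᵢ − x̄)² = 2187.3333 ⇒ m₂ = 364.55556
Σ(xᵢ − x̄)⁴ = 3002947.7778 ⇒ m₄ = 500491.29630
m₂² = 132900.75309
β₂ = m₄/m₂² = 500491.29630 / 132900.75309 ≈ 3.766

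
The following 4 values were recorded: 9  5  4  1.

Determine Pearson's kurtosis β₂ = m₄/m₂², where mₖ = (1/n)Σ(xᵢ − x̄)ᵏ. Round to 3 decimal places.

x̄ = 4.7500
Σ(xᵢ − x̄)² = 32.7500 ⇒ m₂ = 8.18750
Σ(xᵢ − x̄)⁴ = 524.3281 ⇒ m₄ = 131.08203
m₂² = 67.03516
β₂ = m₄/m₂² = 131.08203 / 67.03516 ≈ 1.955

1.955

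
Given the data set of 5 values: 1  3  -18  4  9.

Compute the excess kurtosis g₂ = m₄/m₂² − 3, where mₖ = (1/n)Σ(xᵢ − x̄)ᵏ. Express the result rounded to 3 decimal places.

x̄ = -0.2000
Σ(xᵢ − x̄)² = 430.8000 ⇒ m₂ = 86.16000
Σ(xᵢ − x̄)⁴ = 107969.6160 ⇒ m₄ = 21593.92320
m₂² = 7423.54560
g₂ = m₄/m₂² − 3 = 2.90884 − 3 ≈ -0.091

-0.091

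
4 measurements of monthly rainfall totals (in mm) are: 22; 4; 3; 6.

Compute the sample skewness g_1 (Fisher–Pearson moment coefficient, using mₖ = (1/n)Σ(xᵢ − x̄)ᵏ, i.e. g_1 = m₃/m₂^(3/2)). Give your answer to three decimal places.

x̄ = (22 + 4 + 3 + 6) / 4 = 8.7500
deviations (xᵢ − x̄): 13.2500, -4.7500, -5.7500, -2.7500
Σ(xᵢ − x̄)² = 238.7500 ⇒ m₂ = 238.7500/4 = 59.68750
Σ(xᵢ − x̄)³ = 2008.1250 ⇒ m₃ = 2008.1250/4 = 502.03125
m₂^(3/2) = 59.68750^(1.5) = 461.13181
g_1 = m₃ / m₂^(3/2) = 502.03125 / 461.13181 ≈ 1.089

1.089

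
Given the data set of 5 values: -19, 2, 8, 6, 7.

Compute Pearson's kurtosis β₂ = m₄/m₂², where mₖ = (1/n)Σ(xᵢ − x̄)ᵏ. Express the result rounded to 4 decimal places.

x̄ = 0.8000
Σ(xᵢ − x̄)² = 510.8000 ⇒ m₂ = 102.16000
Σ(xᵢ − x̄)⁴ = 158593.6160 ⇒ m₄ = 31718.72320
m₂² = 10436.66560
β₂ = m₄/m₂² = 31718.72320 / 10436.66560 ≈ 3.0392

3.0392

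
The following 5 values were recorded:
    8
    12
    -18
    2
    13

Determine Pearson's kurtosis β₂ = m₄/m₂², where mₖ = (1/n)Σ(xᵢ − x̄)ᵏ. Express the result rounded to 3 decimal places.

x̄ = 3.4000
Σ(xᵢ − x̄)² = 647.2000 ⇒ m₂ = 129.44000
Σ(xᵢ − x̄)⁴ = 224142.4960 ⇒ m₄ = 44828.49920
m₂² = 16754.71360
β₂ = m₄/m₂² = 44828.49920 / 16754.71360 ≈ 2.676

2.676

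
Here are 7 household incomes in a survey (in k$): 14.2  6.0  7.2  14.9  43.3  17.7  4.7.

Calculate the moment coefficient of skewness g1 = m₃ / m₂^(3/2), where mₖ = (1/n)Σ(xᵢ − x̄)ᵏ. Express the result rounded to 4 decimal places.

1.4683

x̄ = (14.2 + 6.0 + 7.2 + 14.9 + 43.3 + 17.7 + 4.7) / 7 = 15.4286
deviations (xᵢ − x̄): -1.2286, -9.4286, -8.2286, -0.5286, 27.8714, 2.2714, -10.7286
Σ(xᵢ − x̄)² = 1055.4743 ⇒ m₂ = 1055.4743/7 = 150.78204
Σ(xᵢ − x̄)³ = 19030.4886 ⇒ m₃ = 19030.4886/7 = 2718.64123
m₂^(3/2) = 150.78204^(1.5) = 1851.50302
g1 = m₃ / m₂^(3/2) = 2718.64123 / 1851.50302 ≈ 1.4683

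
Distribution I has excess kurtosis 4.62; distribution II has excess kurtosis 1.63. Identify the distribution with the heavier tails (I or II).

Higher excess kurtosis ⇒ heavier tails relative to the normal distribution.
4.62 vs 1.63: the larger is 4.62, so I has heavier tails.

I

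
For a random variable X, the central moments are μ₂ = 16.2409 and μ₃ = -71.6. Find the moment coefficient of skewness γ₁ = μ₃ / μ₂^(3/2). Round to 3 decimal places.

-1.094

σ = √μ₂ = √16.2409 = 4.03000
σ³ = μ₂^(3/2) = 65.45083
γ₁ = μ₃/σ³ = -71.6 / 65.45083 ≈ -1.094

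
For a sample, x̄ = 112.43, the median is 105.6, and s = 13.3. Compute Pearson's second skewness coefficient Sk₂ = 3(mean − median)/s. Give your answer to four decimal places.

1.5406

Sk₂ = 3(112.43 − 105.6) / 13.3 = 3 × 6.8300 / 13.3
    = 20.4900 / 13.3 ≈ 1.5406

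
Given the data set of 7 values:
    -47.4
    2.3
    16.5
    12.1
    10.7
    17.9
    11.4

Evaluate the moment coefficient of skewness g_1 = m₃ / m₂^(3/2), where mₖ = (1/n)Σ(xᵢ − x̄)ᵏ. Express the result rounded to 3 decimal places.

x̄ = (-47.4 + 2.3 + 16.5 + 12.1 + 10.7 + 17.9 + 11.4) / 7 = 3.3571
deviations (xᵢ − x̄): -50.7571, -1.0571, 13.1429, 8.7429, 7.3429, 14.5429, 8.0429
Σ(xᵢ − x̄)² = 3156.6771 ⇒ m₂ = 3156.6771/7 = 450.95388
Σ(xᵢ − x̄)³ = -123835.7480 ⇒ m₃ = -123835.7480/7 = -17690.82114
m₂^(3/2) = 450.95388^(1.5) = 9576.30982
g_1 = m₃ / m₂^(3/2) = -17690.82114 / 9576.30982 ≈ -1.847

-1.847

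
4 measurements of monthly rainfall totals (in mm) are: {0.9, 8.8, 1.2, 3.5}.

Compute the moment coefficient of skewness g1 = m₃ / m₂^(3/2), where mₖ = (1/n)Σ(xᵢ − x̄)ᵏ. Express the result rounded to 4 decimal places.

0.8435

x̄ = (0.9 + 8.8 + 1.2 + 3.5) / 4 = 3.6000
deviations (xᵢ − x̄): -2.7000, 5.2000, -2.4000, -0.1000
Σ(xᵢ − x̄)² = 40.1000 ⇒ m₂ = 40.1000/4 = 10.02500
Σ(xᵢ − x̄)³ = 107.1000 ⇒ m₃ = 107.1000/4 = 26.77500
m₂^(3/2) = 10.02500^(1.5) = 31.74144
g1 = m₃ / m₂^(3/2) = 26.77500 / 31.74144 ≈ 0.8435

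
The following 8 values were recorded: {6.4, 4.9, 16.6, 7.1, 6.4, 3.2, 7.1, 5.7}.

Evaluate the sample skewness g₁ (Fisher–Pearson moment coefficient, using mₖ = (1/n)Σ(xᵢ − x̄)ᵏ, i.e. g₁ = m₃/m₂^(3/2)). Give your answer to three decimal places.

1.781

x̄ = (6.4 + 4.9 + 16.6 + 7.1 + 6.4 + 3.2 + 7.1 + 5.7) / 8 = 7.1750
deviations (xᵢ − x̄): -0.7750, -2.2750, 9.4250, -0.0750, -0.7750, -3.9750, -0.0750, -1.4750
Σ(xᵢ − x̄)² = 113.1950 ⇒ m₂ = 113.1950/8 = 14.14938
Σ(xᵢ − x̄)³ = 758.5058 ⇒ m₃ = 758.5058/8 = 94.81322
m₂^(3/2) = 14.14938^(1.5) = 53.22380
g₁ = m₃ / m₂^(3/2) = 94.81322 / 53.22380 ≈ 1.781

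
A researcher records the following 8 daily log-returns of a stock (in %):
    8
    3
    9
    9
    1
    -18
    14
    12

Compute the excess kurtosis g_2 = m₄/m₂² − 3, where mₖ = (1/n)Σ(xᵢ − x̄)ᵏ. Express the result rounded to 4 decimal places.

1.3104

x̄ = 4.7500
Σ(xᵢ − x̄)² = 719.5000 ⇒ m₂ = 89.93750
Σ(xᵢ − x̄)⁴ = 278925.9063 ⇒ m₄ = 34865.73828
m₂² = 8088.75391
g_2 = m₄/m₂² − 3 = 4.31040 − 3 ≈ 1.3104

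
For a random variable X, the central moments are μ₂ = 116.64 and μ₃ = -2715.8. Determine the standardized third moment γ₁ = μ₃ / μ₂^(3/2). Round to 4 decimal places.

-2.1559

σ = √μ₂ = √116.64 = 10.80000
σ³ = μ₂^(3/2) = 1259.71200
γ₁ = μ₃/σ³ = -2715.8 / 1259.71200 ≈ -2.1559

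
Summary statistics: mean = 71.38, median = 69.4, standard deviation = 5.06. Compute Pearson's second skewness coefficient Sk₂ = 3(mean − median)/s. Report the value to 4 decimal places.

1.1739

Sk₂ = 3(71.38 − 69.4) / 5.06 = 3 × 1.9800 / 5.06
    = 5.9400 / 5.06 ≈ 1.1739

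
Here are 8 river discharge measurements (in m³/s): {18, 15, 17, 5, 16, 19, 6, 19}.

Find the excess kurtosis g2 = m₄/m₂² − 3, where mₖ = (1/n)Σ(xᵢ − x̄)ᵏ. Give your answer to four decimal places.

-0.7994

x̄ = 14.3750
Σ(xᵢ − x̄)² = 223.8750 ⇒ m₂ = 27.98438
Σ(xᵢ − x̄)⁴ = 13786.8691 ⇒ m₄ = 1723.35864
m₂² = 783.12524
g2 = m₄/m₂² − 3 = 2.20062 − 3 ≈ -0.7994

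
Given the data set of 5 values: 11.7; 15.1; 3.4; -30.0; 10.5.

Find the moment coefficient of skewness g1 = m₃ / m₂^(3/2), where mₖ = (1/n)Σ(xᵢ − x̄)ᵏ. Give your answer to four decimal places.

x̄ = (11.7 + 15.1 + 3.4 - 30.0 + 10.5) / 5 = 2.1400
deviations (xᵢ − x̄): 9.5600, 12.9600, 1.2600, -32.1400, 8.3600
Σ(xᵢ − x̄)² = 1363.8120 ⇒ m₂ = 1363.8120/5 = 272.76240
Σ(xᵢ − x̄)³ = -29563.1818 ⇒ m₃ = -29563.1818/5 = -5912.63635
m₂^(3/2) = 272.76240^(1.5) = 4504.81287
g1 = m₃ / m₂^(3/2) = -5912.63635 / 4504.81287 ≈ -1.3125

-1.3125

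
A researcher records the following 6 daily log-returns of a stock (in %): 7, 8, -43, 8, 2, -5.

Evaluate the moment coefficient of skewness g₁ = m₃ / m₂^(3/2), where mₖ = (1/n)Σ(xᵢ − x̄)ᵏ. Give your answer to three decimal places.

-1.553

x̄ = (7 + 8 - 43 + 8 + 2 - 5) / 6 = -3.8333
deviations (xᵢ − x̄): 10.8333, 11.8333, -39.1667, 11.8333, 5.8333, -1.1667
Σ(xᵢ − x̄)² = 1966.8333 ⇒ m₂ = 1966.8333/6 = 327.80556
Σ(xᵢ − x̄)³ = -55300.4444 ⇒ m₃ = -55300.4444/6 = -9216.74074
m₂^(3/2) = 327.80556^(1.5) = 5935.05113
g₁ = m₃ / m₂^(3/2) = -9216.74074 / 5935.05113 ≈ -1.553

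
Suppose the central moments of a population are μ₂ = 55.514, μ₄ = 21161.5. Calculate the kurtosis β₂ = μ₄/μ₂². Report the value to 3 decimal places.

6.867

μ₂² = 55.514² = 3081.80420
μ₄/μ₂² = 21161.5 / 3081.80420 = 6.86659
β₂ ≈ 6.867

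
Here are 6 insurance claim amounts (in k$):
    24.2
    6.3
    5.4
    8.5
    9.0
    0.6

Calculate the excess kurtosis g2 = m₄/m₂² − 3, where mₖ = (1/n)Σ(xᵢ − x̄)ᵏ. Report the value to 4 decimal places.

0.3878

x̄ = 9.0000
Σ(xᵢ − x̄)² = 322.1000 ⇒ m₂ = 53.68333
Σ(xᵢ − x̄)⁴ = 58579.3634 ⇒ m₄ = 9763.22723
m₂² = 2881.90028
g2 = m₄/m₂² − 3 = 3.38777 − 3 ≈ 0.3878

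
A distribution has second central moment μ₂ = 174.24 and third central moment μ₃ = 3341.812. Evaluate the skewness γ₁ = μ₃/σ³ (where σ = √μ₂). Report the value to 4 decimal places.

1.4530

σ = √μ₂ = √174.24 = 13.20000
σ³ = μ₂^(3/2) = 2299.96800
γ₁ = μ₃/σ³ = 3341.812 / 2299.96800 ≈ 1.4530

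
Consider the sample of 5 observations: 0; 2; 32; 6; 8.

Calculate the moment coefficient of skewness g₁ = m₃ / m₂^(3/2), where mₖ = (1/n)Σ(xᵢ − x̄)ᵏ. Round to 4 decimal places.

1.2800

x̄ = (0 + 2 + 32 + 6 + 8) / 5 = 9.6000
deviations (xᵢ − x̄): -9.6000, -7.6000, 22.4000, -3.6000, -1.6000
Σ(xᵢ − x̄)² = 667.2000 ⇒ m₂ = 667.2000/5 = 133.44000
Σ(xᵢ − x̄)³ = 9864.9600 ⇒ m₃ = 9864.9600/5 = 1972.99200
m₂^(3/2) = 133.44000^(1.5) = 1541.44861
g₁ = m₃ / m₂^(3/2) = 1972.99200 / 1541.44861 ≈ 1.2800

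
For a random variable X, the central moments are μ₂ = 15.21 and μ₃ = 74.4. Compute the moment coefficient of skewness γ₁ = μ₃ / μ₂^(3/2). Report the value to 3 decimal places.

1.254

σ = √μ₂ = √15.21 = 3.90000
σ³ = μ₂^(3/2) = 59.31900
γ₁ = μ₃/σ³ = 74.4 / 59.31900 ≈ 1.254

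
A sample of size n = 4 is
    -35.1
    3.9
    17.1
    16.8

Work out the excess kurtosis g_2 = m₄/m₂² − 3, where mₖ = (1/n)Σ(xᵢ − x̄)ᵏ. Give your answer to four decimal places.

-0.8524

x̄ = 0.6750
Σ(xᵢ − x̄)² = 1820.0475 ⇒ m₂ = 455.01188
Σ(xᵢ − x̄)⁴ = 1778515.5062 ⇒ m₄ = 444628.87655
m₂² = 207035.80639
g_2 = m₄/m₂² − 3 = 2.14759 − 3 ≈ -0.8524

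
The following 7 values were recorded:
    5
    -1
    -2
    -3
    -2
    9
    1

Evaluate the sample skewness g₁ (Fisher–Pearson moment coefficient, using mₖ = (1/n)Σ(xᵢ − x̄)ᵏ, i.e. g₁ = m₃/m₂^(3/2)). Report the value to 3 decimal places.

0.929

x̄ = (5 - 1 - 2 - 3 - 2 + 9 + 1) / 7 = 1.0000
deviations (xᵢ − x̄): 4.0000, -2.0000, -3.0000, -4.0000, -3.0000, 8.0000, 0.0000
Σ(xᵢ − x̄)² = 118.0000 ⇒ m₂ = 118.0000/7 = 16.85714
Σ(xᵢ − x̄)³ = 450.0000 ⇒ m₃ = 450.0000/7 = 64.28571
m₂^(3/2) = 16.85714^(1.5) = 69.21113
g₁ = m₃ / m₂^(3/2) = 64.28571 / 69.21113 ≈ 0.929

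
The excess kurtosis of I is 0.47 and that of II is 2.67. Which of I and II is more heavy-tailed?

Higher excess kurtosis ⇒ heavier tails relative to the normal distribution.
0.47 vs 2.67: the larger is 2.67, so II has heavier tails.

II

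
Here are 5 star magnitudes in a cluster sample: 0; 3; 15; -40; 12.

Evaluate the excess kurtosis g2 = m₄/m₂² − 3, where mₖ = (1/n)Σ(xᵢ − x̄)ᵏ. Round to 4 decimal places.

-0.1207

x̄ = -2.0000
Σ(xᵢ − x̄)² = 1958.0000 ⇒ m₂ = 391.60000
Σ(xᵢ − x̄)⁴ = 2207714.0000 ⇒ m₄ = 441542.80000
m₂² = 153350.56000
g2 = m₄/m₂² − 3 = 2.87930 − 3 ≈ -0.1207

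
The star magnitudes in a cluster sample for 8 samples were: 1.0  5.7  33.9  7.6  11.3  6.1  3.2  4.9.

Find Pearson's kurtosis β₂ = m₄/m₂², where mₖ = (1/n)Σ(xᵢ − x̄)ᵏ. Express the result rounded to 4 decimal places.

5.2256

x̄ = 9.2125
Σ(xᵢ − x̄)² = 760.6488 ⇒ m₂ = 95.08109
Σ(xᵢ − x̄)⁴ = 377930.2929 ⇒ m₄ = 47241.28661
m₂² = 9040.41439
β₂ = m₄/m₂² = 47241.28661 / 9040.41439 ≈ 5.2256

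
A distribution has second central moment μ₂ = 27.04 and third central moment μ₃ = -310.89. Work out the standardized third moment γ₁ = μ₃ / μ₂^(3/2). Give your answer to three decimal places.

σ = √μ₂ = √27.04 = 5.20000
σ³ = μ₂^(3/2) = 140.60800
γ₁ = μ₃/σ³ = -310.89 / 140.60800 ≈ -2.211

-2.211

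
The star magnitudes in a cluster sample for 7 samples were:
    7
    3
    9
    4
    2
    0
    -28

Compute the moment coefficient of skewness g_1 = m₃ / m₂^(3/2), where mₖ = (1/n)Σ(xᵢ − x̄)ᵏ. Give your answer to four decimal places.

-1.7917

x̄ = (7 + 3 + 9 + 4 + 2 + 0 - 28) / 7 = -0.4286
deviations (xᵢ − x̄): 7.4286, 3.4286, 9.4286, 4.4286, 2.4286, 0.4286, -27.5714
Σ(xᵢ − x̄)² = 941.7143 ⇒ m₂ = 941.7143/7 = 134.53061
Σ(xᵢ − x̄)³ = -19569.6735 ⇒ m₃ = -19569.6735/7 = -2795.66764
m₂^(3/2) = 134.53061^(1.5) = 1560.38468
g_1 = m₃ / m₂^(3/2) = -2795.66764 / 1560.38468 ≈ -1.7917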